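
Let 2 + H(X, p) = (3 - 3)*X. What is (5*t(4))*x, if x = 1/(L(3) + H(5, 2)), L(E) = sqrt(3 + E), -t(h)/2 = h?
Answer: -40 - 20*sqrt(6) ≈ -88.990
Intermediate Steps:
t(h) = -2*h
H(X, p) = -2 (H(X, p) = -2 + (3 - 3)*X = -2 + 0*X = -2 + 0 = -2)
x = 1/(-2 + sqrt(6)) (x = 1/(sqrt(3 + 3) - 2) = 1/(sqrt(6) - 2) = 1/(-2 + sqrt(6)) ≈ 2.2247)
(5*t(4))*x = (5*(-2*4))*(1 + sqrt(6)/2) = (5*(-8))*(1 + sqrt(6)/2) = -40*(1 + sqrt(6)/2) = -40 - 20*sqrt(6)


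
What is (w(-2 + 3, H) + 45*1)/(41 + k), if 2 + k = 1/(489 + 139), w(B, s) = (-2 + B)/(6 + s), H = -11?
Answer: 141928/122465 ≈ 1.1589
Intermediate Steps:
w(B, s) = (-2 + B)/(6 + s)
k = -1255/628 (k = -2 + 1/(489 + 139) = -2 + 1/628 = -1255/628 ≈ -1.9984)
(w(-2 + 3, H) + 45*1)/(41 + k) = ((-2 + (-2 + 3))/(6 - 11) + 45*1)/(41 - 1255/628) = ((-2 + 1)/(-5) + 45)/(24493/628) = (-⅕*(-1) + 45)*(628/24493) = (⅕ + 45)*(628/24493) = (226/5)*(628/24493) = 141928/122465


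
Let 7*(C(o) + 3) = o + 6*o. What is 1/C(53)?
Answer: 1/50 ≈ 0.020000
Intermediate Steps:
C(o) = -3 + o (C(o) = -3 + (o + 6*o)/7 = -3 + (7*o)/7 = -3 + o)
1/C(53) = 1/(-3 + 53) = 1/50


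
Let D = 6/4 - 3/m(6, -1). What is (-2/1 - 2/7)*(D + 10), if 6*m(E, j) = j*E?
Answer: -232/7 ≈ -33.143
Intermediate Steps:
m(E, j) = E*j/6 (m(E, j) = (j*E)/6 = (E*j)/6 = E*j/6)
D = 9/2 (D = 6/4 - 3/((⅙)*6*(-1)) = 6*(¼) - 3/(-1) = 3/2 - 3*(-1) = 3/2 + 3 = 9/2 ≈ 4.5000)
(-2/1 - 2/7)*(D + 10) = (-2/1 - 2/7)*(9/2 + 10) = (-2*1 - 2*⅐)*(29/2) = (-2 - 2/7)*(29/2) = -16/7*29/2 = -232/7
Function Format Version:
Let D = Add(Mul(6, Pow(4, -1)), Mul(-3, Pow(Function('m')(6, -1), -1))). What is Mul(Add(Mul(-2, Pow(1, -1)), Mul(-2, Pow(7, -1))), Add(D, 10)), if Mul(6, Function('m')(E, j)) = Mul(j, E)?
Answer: Rational(-232, 7) ≈ -33.143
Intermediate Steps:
Function('m')(E, j) = Mul(Rational(1, 6), E, j) (Function('m')(E, j) = Mul(Rational(1, 6), Mul(j, E)) = Mul(Rational(1, 6), Mul(E, j)) = Mul(Rational(1, 6), E, j))
D = Rational(9, 2) (D = Add(Mul(6, Pow(4, -1)), Mul(-3, Pow(Mul(Rational(1, 6), 6, -1), -1))) = Add(Mul(6, Rational(1, 4)), Mul(-3, Pow(-1, -1))) = Add(Rational(3, 2), Mul(-3, -1)) = Add(Rational(3, 2), 3) = Rational(9, 2) ≈ 4.5000)
Mul(Add(Mul(-2, Pow(1, -1)), Mul(-2, Pow(7, -1))), Add(D, 10)) = Mul(Add(Mul(-2, Pow(1, -1)), Mul(-2, Pow(7, -1))), Add(Rational(9, 2), 10)) = Mul(Add(Mul(-2, 1), Mul(-2, Rational(1, 7))), Rational(29, 2)) = Mul(Add(-2, Rational(-2, 7)), Rational(29, 2)) = Mul(Rational(-16, 7), Rational(29, 2)) = Rational(-232, 7)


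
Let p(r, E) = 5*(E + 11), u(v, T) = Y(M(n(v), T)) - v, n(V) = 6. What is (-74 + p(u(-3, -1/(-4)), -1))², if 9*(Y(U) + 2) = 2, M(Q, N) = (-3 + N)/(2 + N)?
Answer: 576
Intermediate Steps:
M(Q, N) = (-3 + N)/(2 + N)
Y(U) = -16/9 (Y(U) = -2 + (⅑)*2 = -2 + 2/9 = -16/9)
u(v, T) = -16/9 - v
p(r, E) = 55 + 5*E (p(r, E) = 5*(11 + E) = 55 + 5*E)
(-74 + p(u(-3, -1/(-4)), -1))² = (-74 + (55 + 5*(-1)))² = (-74 + (55 - 5))² = (-74 + 50)² = (-24)² = 576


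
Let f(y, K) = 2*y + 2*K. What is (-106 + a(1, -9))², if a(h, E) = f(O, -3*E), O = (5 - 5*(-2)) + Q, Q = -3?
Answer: 784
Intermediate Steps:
O = 12 (O = (5 - 5*(-2)) - 3 = (5 + 10) - 3 = 15 - 3 = 12)
f(y, K) = 2*K + 2*y
a(h, E) = 24 - 6*E (a(h, E) = 2*(-3*E) + 2*12 = -6*E + 24 = 24 - 6*E)
(-106 + a(1, -9))² = (-106 + (24 - 6*(-9)))² = (-106 + (24 + 54))² = (-106 + 78)² = (-28)² = 784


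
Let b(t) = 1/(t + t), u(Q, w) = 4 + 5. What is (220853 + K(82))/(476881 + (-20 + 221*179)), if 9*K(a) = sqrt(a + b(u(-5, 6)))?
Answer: 220853/516420 + sqrt(2954)/27886680 ≈ 0.42766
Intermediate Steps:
u(Q, w) = 9
b(t) = 1/(2*t)
K(a) = sqrt(1/18 + a)/9 (K(a) = sqrt(a + (1/2)/9)/9 = sqrt(a + (1/2)*(1/9))/9 = sqrt(a + 1/18)/9 = sqrt(1/18 + a)/9)
(220853 + K(82))/(476881 + (-20 + 221*179)) = (220853 + sqrt(2 + 36*82)/54)/(476881 + (-20 + 221*179)) = (220853 + sqrt(2 + 2952)/54)/(476881 + (-20 + 39559)) = (220853 + sqrt(2954)/54)/(476881 + 39539) = (220853 + sqrt(2954)/54)/516420 = (220853 + sqrt(2954)/54)*(1/516420) = 220853/516420 + sqrt(2954)/27886680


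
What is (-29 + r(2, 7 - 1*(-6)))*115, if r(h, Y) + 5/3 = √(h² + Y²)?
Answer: -10580/3 + 115*√173 ≈ -2014.1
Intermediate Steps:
r(h, Y) = -5/3 + √(Y² + h²) (r(h, Y) = -5/3 + √(h² + Y²) = -5/3 + √(Y² + h²))
(-29 + r(2, 7 - 1*(-6)))*115 = (-29 + (-5/3 + √((7 - 1*(-6))² + 2²)))*115 = (-29 + (-5/3 + √((7 + 6)² + 4)))*115 = (-29 + (-5/3 + √(13² + 4)))*115 = (-29 + (-5/3 + √(169 + 4)))*115 = (-29 + (-5/3 + √173))*115 = (-92/3 + √173)*115 = -10580/3 + 115*√173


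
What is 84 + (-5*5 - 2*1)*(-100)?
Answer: 2784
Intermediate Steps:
84 + (-5*5 - 2*1)*(-100) = 84 + (-25 - 2)*(-100) = 84 - 27*(-100) = 84 + 2700 = 2784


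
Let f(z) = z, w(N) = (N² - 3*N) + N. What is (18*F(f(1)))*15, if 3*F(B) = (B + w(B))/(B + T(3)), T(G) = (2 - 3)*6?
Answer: 0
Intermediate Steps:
w(N) = N² - 2*N
T(G) = -6 (T(G) = -1*6 = -6)
F(B) = (B + B*(-2 + B))/(3*(-6 + B)) (F(B) = ((B + B*(-2 + B))/(B - 6))/3 = ((B + B*(-2 + B))/(-6 + B))/3 = (B + B*(-2 + B))/(3*(-6 + B)))
(18*F(f(1)))*15 = (18*((⅓)*1*(-1 + 1)/(-6 + 1)))*15 = (18*((⅓)*1*0/(-5)))*15 = (18*((⅓)*1*(-⅕)*0))*15 = (18*0)*15 = 0*15 = 0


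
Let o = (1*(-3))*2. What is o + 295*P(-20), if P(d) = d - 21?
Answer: -12101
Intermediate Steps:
P(d) = -21 + d
o = -6 (o = -3*2 = -6)
o + 295*P(-20) = -6 + 295*(-21 - 20) = -6 + 295*(-41) = -6 - 12095 = -12101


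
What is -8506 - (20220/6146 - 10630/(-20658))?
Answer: -270109849787/31741017 ≈ -8509.8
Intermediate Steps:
-8506 - (20220/6146 - 10630/(-20658)) = -8506 - (20220*(1/6146) - 10630*(-1/20658)) = -8506 - (10110/3073 + 5315/10329) = -8506 - 1*120759185/31741017 = -8506 - 120759185/31741017 = -270109849787/31741017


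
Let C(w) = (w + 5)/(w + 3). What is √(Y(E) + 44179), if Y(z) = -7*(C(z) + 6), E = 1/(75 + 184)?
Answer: √6677090473/389 ≈ 210.06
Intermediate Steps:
C(w) = (5 + w)/(3 + w)
E = 1/259 ≈ 0.0038610
Y(z) = -42 - 7*(5 + z)/(3 + z) (Y(z) = -7*((5 + z)/(3 + z) + 6) = -7*(6 + (5 + z)/(3 + z)) = -42 - 7*(5 + z)/(3 + z))
√(Y(E) + 44179) = √(7*(-23 - 7*1/259)/(3 + 1/259) + 44179) = √(7*(-23 - 1/37)/(778/259) + 44179) = √(7*(259/778)*(-852/37) + 44179) = √(-20874/389 + 44179) = √(17164757/389) = √6677090473/389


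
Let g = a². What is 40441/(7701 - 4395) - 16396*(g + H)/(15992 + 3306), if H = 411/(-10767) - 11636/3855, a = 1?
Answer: 2056680178763009/147116621082810 ≈ 13.980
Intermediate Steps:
H = -42289739/13835595 (H = 411*(-1/10767) - 11636*1/3855 = -137/3589 - 11636/3855 = -42289739/13835595 ≈ -3.0566)
g = 1 (g = 1² = 1)
40441/(7701 - 4395) - 16396*(g + H)/(15992 + 3306) = 40441/(7701 - 4395) - 16396*(1 - 42289739/13835595)/(15992 + 3306) = 40441/3306 - 16396/(19298/(-28454144/13835595)) = 40441*(1/3306) - 16396/(19298*(-13835595/28454144)) = 40441/3306 - 16396/(-133499656155/14227072) = 40441/3306 - 16396*(-14227072/133499656155) = 40441/3306 + 233267072512/133499656155 = 2056680178763009/147116621082810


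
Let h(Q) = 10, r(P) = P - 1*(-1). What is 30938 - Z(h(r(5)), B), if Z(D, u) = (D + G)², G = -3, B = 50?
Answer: 30889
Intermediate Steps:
r(P) = 1 + P (r(P) = P + 1 = 1 + P)
Z(D, u) = (-3 + D)² (Z(D, u) = (D - 3)² = (-3 + D)²)
30938 - Z(h(r(5)), B) = 30938 - (-3 + 10)² = 30938 - 1*7² = 30938 - 1*49 = 30938 - 49 = 30889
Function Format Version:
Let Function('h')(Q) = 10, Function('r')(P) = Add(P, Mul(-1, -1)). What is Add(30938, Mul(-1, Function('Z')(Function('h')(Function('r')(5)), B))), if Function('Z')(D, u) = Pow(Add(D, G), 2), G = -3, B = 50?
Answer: 30889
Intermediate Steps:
Function('r')(P) = Add(1, P) (Function('r')(P) = Add(P, 1) = Add(1, P))
Function('Z')(D, u) = Pow(Add(-3, D), 2) (Function('Z')(D, u) = Pow(Add(D, -3), 2) = Pow(Add(-3, D), 2))
Add(30938, Mul(-1, Function('Z')(Function('h')(Function('r')(5)), B))) = Add(30938, Mul(-1, Pow(Add(-3, 10), 2))) = Add(30938, Mul(-1, Pow(7, 2))) = Add(30938, Mul(-1, 49)) = Add(30938, -49) = 30889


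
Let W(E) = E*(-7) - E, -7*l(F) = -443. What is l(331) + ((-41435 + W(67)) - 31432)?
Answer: -513378/7 ≈ -73340.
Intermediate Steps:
l(F) = 443/7 (l(F) = -⅐*(-443) = 443/7)
W(E) = -8*E (W(E) = -7*E - E = -8*E)
l(331) + ((-41435 + W(67)) - 31432) = 443/7 + ((-41435 - 8*67) - 31432) = 443/7 + ((-41435 - 536) - 31432) = 443/7 + (-41971 - 31432) = 443/7 - 73403 = -513378/7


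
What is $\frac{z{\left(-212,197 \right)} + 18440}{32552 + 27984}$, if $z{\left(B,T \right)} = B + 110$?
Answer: $\frac{9169}{30268} \approx 0.30293$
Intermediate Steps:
$z{\left(B,T \right)} = 110 + B$
$\frac{z{\left(-212,197 \right)} + 18440}{32552 + 27984} = \frac{\left(110 - 212\right) + 18440}{32552 + 27984} = \frac{-102 + 18440}{60536} = 18338 \cdot \frac{1}{60536} = \frac{9169}{30268}$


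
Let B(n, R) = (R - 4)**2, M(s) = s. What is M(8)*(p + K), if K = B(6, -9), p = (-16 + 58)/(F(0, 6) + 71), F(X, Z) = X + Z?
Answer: 14920/11 ≈ 1356.4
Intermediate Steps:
B(n, R) = (-4 + R)**2
p = 6/11 (p = (-16 + 58)/((0 + 6) + 71) = 42/(6 + 71) = 42/77 = 42*(1/77) = 6/11 ≈ 0.54545)
K = 169 (K = (-4 - 9)**2 = (-13)**2 = 169)
M(8)*(p + K) = 8*(6/11 + 169) = 8*(1865/11) = 14920/11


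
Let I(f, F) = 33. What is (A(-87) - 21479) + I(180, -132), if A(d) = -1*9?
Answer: -21455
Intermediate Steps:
A(d) = -9
(A(-87) - 21479) + I(180, -132) = (-9 - 21479) + 33 = -21488 + 33 = -21455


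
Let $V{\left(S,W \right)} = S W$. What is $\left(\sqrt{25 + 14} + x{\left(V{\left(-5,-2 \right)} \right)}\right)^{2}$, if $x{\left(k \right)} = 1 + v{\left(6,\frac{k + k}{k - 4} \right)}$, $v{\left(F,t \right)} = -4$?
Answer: $\left(-3 + \sqrt{39}\right)^{2} \approx 10.53$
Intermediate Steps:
$x{\left(k \right)} = -3$ ($x{\left(k \right)} = 1 - 4 = -3$)
$\left(\sqrt{25 + 14} + x{\left(V{\left(-5,-2 \right)} \right)}\right)^{2} = \left(\sqrt{25 + 14} - 3\right)^{2} = \left(\sqrt{39} - 3\right)^{2} = \left(-3 + \sqrt{39}\right)^{2}$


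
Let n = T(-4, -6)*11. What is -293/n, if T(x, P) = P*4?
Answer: 293/264 ≈ 1.1098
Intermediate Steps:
T(x, P) = 4*P
n = -264 (n = (4*(-6))*11 = -24*11 = -264)
-293/n = -293/(-264) = -293*(-1/264) = 293/264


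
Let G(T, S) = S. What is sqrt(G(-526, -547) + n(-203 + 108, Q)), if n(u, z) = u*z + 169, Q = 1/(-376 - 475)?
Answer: I*sqrt(273667133)/851 ≈ 19.439*I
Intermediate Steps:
Q = -1/851 (Q = 1/(-851) = -1/851 ≈ -0.0011751)
n(u, z) = 169 + u*z
sqrt(G(-526, -547) + n(-203 + 108, Q)) = sqrt(-547 + (169 + (-203 + 108)*(-1/851))) = sqrt(-547 + (169 - 95*(-1/851))) = sqrt(-547 + (169 + 95/851)) = sqrt(-547 + 143914/851) = sqrt(-321583/851) = I*sqrt(273667133)/851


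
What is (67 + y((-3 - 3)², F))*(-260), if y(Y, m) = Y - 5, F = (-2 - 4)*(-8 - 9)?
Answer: -25480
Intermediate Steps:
F = 102 (F = -6*(-17) = 102)
y(Y, m) = -5 + Y
(67 + y((-3 - 3)², F))*(-260) = (67 + (-5 + (-3 - 3)²))*(-260) = (67 + (-5 + (-6)²))*(-260) = (67 + (-5 + 36))*(-260) = (67 + 31)*(-260) = 98*(-260) = -25480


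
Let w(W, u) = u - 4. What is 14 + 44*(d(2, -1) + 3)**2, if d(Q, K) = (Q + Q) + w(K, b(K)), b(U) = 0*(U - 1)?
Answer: 410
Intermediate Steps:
b(U) = 0 (b(U) = 0*(-1 + U) = 0)
w(W, u) = -4 + u
d(Q, K) = -4 + 2*Q (d(Q, K) = (Q + Q) + (-4 + 0) = 2*Q - 4 = -4 + 2*Q)
14 + 44*(d(2, -1) + 3)**2 = 14 + 44*((-4 + 2*2) + 3)**2 = 14 + 44*((-4 + 4) + 3)**2 = 14 + 44*(0 + 3)**2 = 14 + 44*3**2 = 14 + 44*9 = 14 + 396 = 410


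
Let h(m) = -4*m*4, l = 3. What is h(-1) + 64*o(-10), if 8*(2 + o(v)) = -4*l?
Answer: -208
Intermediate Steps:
o(v) = -7/2 (o(v) = -2 + (-4*3)/8 = -2 + (⅛)*(-12) = -2 - 3/2 = -7/2)
h(m) = -16*m
h(-1) + 64*o(-10) = -16*(-1) + 64*(-7/2) = 16 - 224 = -208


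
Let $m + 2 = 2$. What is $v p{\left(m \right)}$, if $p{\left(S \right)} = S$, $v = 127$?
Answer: $0$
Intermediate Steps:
$m = 0$ ($m = -2 + 2 = 0$)
$v p{\left(m \right)} = 127 \cdot 0 = 0$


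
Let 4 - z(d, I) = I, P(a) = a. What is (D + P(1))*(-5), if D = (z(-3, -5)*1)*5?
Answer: -230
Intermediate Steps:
z(d, I) = 4 - I
D = 45 (D = ((4 - 1*(-5))*1)*5 = ((4 + 5)*1)*5 = (9*1)*5 = 9*5 = 45)
(D + P(1))*(-5) = (45 + 1)*(-5) = 46*(-5) = -230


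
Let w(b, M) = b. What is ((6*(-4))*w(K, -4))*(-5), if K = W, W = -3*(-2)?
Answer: 720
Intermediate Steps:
W = 6
K = 6
((6*(-4))*w(K, -4))*(-5) = ((6*(-4))*6)*(-5) = -24*6*(-5) = -144*(-5) = 720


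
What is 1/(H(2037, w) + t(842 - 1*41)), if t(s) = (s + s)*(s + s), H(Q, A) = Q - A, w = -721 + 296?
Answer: 1/2568866 ≈ 3.8928e-7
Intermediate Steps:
w = -425
t(s) = 4*s**2 (t(s) = (2*s)*(2*s) = 4*s**2)
1/(H(2037, w) + t(842 - 1*41)) = 1/((2037 - 1*(-425)) + 4*(842 - 1*41)**2) = 1/((2037 + 425) + 4*(842 - 41)**2) = 1/(2462 + 4*801**2) = 1/(2462 + 4*641601) = 1/(2462 + 2566404) = 1/2568866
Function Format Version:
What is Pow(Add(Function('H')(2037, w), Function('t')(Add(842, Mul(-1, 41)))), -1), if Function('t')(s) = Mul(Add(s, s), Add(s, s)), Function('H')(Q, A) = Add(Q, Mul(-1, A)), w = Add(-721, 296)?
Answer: Rational(1, 2568866) ≈ 3.8928e-7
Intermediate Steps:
w = -425
Function('t')(s) = Mul(4, Pow(s, 2)) (Function('t')(s) = Mul(Mul(2, s), Mul(2, s)) = Mul(4, Pow(s, 2)))
Pow(Add(Function('H')(2037, w), Function('t')(Add(842, Mul(-1, 41)))), -1) = Pow(Add(Add(2037, Mul(-1, -425)), Mul(4, Pow(Add(842, Mul(-1, 41)), 2))), -1) = Pow(Add(Add(2037, 425), Mul(4, Pow(Add(842, -41), 2))), -1) = Pow(Add(2462, Mul(4, Pow(801, 2))), -1) = Pow(Add(2462, Mul(4, 641601)), -1) = Pow(Add(2462, 2566404), -1) = Pow(2568866, -1) = Rational(1, 2568866)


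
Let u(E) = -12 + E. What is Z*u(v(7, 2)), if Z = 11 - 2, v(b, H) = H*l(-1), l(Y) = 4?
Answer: -36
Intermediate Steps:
v(b, H) = 4*H (v(b, H) = H*4 = 4*H)
Z = 9
Z*u(v(7, 2)) = 9*(-12 + 4*2) = 9*(-12 + 8) = 9*(-4) = -36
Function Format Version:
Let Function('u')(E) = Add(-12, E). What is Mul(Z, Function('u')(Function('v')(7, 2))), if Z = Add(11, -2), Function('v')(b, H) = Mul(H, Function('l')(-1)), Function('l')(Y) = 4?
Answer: -36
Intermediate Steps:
Function('v')(b, H) = Mul(4, H) (Function('v')(b, H) = Mul(H, 4) = Mul(4, H))
Z = 9
Mul(Z, Function('u')(Function('v')(7, 2))) = Mul(9, Add(-12, Mul(4, 2))) = Mul(9, Add(-12, 8)) = Mul(9, -4) = -36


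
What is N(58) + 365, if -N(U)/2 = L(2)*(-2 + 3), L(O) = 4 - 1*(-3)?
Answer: 351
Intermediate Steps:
L(O) = 7 (L(O) = 4 + 3 = 7)
N(U) = -14 (N(U) = -14*(-2 + 3) = -14)
N(58) + 365 = -14 + 365 = 351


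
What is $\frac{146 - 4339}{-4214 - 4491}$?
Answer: $\frac{4193}{8705} \approx 0.48168$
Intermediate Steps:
$\frac{146 - 4339}{-4214 - 4491} = - \frac{4193}{-8705} = \left(-4193\right) \left(- \frac{1}{8705}\right) = \frac{4193}{8705}$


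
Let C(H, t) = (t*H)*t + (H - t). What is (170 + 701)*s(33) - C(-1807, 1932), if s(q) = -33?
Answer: 6744826564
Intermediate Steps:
C(H, t) = H - t + H*t**2 (C(H, t) = (H*t)*t + (H - t) = H*t**2 + (H - t) = H - t + H*t**2)
(170 + 701)*s(33) - C(-1807, 1932) = (170 + 701)*(-33) - (-1807 - 1*1932 - 1807*1932**2) = 871*(-33) - (-1807 - 1932 - 1807*3732624) = -28743 - (-1807 - 1932 - 6744851568) = -28743 - 1*(-6744855307) = -28743 + 6744855307 = 6744826564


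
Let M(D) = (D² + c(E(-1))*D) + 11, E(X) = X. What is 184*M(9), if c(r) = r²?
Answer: 18584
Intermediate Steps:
M(D) = 11 + D + D² (M(D) = (D² + (-1)²*D) + 11 = (D² + 1*D) + 11 = (D² + D) + 11 = (D + D²) + 11 = 11 + D + D²)
184*M(9) = 184*(11 + 9 + 9²) = 184*(11 + 9 + 81) = 184*101 = 18584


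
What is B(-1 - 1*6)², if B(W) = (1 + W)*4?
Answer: 576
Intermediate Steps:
B(W) = 4 + 4*W
B(-1 - 1*6)² = (4 + 4*(-1 - 1*6))² = (4 + 4*(-1 - 6))² = (4 + 4*(-7))² = (4 - 28)² = (-24)² = 576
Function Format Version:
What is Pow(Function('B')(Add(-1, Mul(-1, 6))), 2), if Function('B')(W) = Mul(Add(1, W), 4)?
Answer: 576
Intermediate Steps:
Function('B')(W) = Add(4, Mul(4, W))
Pow(Function('B')(Add(-1, Mul(-1, 6))), 2) = Pow(Add(4, Mul(4, Add(-1, Mul(-1, 6)))), 2) = Pow(Add(4, Mul(4, Add(-1, -6))), 2) = Pow(Add(4, Mul(4, -7)), 2) = Pow(Add(4, -28), 2) = Pow(-24, 2) = 576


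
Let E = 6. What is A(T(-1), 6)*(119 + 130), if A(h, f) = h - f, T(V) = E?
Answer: 0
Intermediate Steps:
T(V) = 6
A(T(-1), 6)*(119 + 130) = (6 - 1*6)*(119 + 130) = (6 - 6)*249 = 0*249 = 0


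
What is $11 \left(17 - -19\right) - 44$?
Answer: $352$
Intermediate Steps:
$11 \left(17 - -19\right) - 44 = 11 \left(17 + 19\right) - 44 = 11 \cdot 36 - 44 = 396 - 44 = 352$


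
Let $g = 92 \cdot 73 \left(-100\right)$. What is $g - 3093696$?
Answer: $-3765296$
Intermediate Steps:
$g = -671600$ ($g = 6716 \left(-100\right) = -671600$)
$g - 3093696 = -671600 - 3093696 = -3765296$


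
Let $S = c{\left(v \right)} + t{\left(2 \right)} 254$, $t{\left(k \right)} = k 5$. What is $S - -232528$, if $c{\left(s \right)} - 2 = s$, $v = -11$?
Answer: $235059$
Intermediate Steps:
$c{\left(s \right)} = 2 + s$
$t{\left(k \right)} = 5 k$
$S = 2531$ ($S = \left(2 - 11\right) + 5 \cdot 2 \cdot 254 = -9 + 10 \cdot 254 = -9 + 2540 = 2531$)
$S - -232528 = 2531 - -232528 = 2531 + 232528 = 235059$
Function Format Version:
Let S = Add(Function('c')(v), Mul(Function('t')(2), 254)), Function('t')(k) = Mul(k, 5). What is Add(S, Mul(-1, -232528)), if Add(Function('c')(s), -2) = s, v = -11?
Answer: 235059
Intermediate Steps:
Function('c')(s) = Add(2, s)
Function('t')(k) = Mul(5, k)
S = 2531 (S = Add(Add(2, -11), Mul(Mul(5, 2), 254)) = Add(-9, Mul(10, 254)) = Add(-9, 2540) = 2531)
Add(S, Mul(-1, -232528)) = Add(2531, Mul(-1, -232528)) = Add(2531, 232528) = 235059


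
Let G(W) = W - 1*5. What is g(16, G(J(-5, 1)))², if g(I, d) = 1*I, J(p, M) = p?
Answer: 256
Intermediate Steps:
G(W) = -5 + W (G(W) = W - 5 = -5 + W)
g(I, d) = I
g(16, G(J(-5, 1)))² = 16² = 256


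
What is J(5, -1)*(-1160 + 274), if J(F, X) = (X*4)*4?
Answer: 14176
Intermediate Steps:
J(F, X) = 16*X (J(F, X) = (4*X)*4 = 16*X)
J(5, -1)*(-1160 + 274) = (16*(-1))*(-1160 + 274) = -16*(-886) = 14176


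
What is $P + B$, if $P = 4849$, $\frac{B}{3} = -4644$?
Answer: $-9083$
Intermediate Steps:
$B = -13932$ ($B = 3 \left(-4644\right) = -13932$)
$P + B = 4849 - 13932 = -9083$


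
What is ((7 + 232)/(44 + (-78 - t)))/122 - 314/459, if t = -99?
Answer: -2380319/3639870 ≈ -0.65396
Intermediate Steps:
((7 + 232)/(44 + (-78 - t)))/122 - 314/459 = ((7 + 232)/(44 + (-78 - 1*(-99))))/122 - 314/459 = (239/(44 + (-78 + 99)))*(1/122) - 314*1/459 = (239/(44 + 21))*(1/122) - 314/459 = (239/65)*(1/122) - 314/459 = 239/7930 - 314/459 = -2380319/3639870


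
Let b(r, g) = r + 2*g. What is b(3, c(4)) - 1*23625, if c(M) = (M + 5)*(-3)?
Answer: -23676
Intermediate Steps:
c(M) = -15 - 3*M (c(M) = (5 + M)*(-3) = -15 - 3*M)
b(3, c(4)) - 1*23625 = (3 + 2*(-15 - 3*4)) - 1*23625 = (3 + 2*(-15 - 12)) - 23625 = (3 + 2*(-27)) - 23625 = (3 - 54) - 23625 = -51 - 23625 = -23676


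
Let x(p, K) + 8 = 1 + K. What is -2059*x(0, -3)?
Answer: 20590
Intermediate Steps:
x(p, K) = -7 + K (x(p, K) = -8 + (1 + K) = -7 + K)
-2059*x(0, -3) = -2059*(-7 - 3) = -2059*(-10) = 20590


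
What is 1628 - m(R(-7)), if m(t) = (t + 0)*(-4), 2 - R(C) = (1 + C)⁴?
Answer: -3548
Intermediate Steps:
R(C) = 2 - (1 + C)⁴
m(t) = -4*t (m(t) = t*(-4) = -4*t)
1628 - m(R(-7)) = 1628 - (-4)*(2 - (1 - 7)⁴) = 1628 - (-4)*(2 - 1*(-6)⁴) = 1628 - (-4)*(2 - 1*1296) = 1628 - (-4)*(2 - 1296) = 1628 - (-4)*(-1294) = 1628 - 1*5176 = 1628 - 5176 = -3548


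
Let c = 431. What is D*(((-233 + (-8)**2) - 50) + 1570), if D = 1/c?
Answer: 1351/431 ≈ 3.1346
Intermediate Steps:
D = 1/431 ≈ 0.0023202
D*(((-233 + (-8)**2) - 50) + 1570) = (((-233 + (-8)**2) - 50) + 1570)/431 = (((-233 + 64) - 50) + 1570)/431 = ((-169 - 50) + 1570)/431 = (-219 + 1570)/431 = (1/431)*1351 = 1351/431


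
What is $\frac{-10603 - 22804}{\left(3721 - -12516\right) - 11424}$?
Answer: $- \frac{33407}{4813} \approx -6.941$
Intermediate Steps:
$\frac{-10603 - 22804}{\left(3721 - -12516\right) - 11424} = - \frac{33407}{\left(3721 + 12516\right) - 11424} = - \frac{33407}{16237 - 11424} = - \frac{33407}{4813}$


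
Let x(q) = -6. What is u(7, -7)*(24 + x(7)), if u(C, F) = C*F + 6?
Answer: -774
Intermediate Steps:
u(C, F) = 6 + C*F
u(7, -7)*(24 + x(7)) = (6 + 7*(-7))*(24 - 6) = (6 - 49)*18 = -43*18 = -774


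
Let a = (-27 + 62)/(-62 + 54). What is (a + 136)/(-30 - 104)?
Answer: -1053/1072 ≈ -0.98228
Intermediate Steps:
a = -35/8 (a = 35/(-8) = 35*(-1/8) = -35/8 ≈ -4.3750)
(a + 136)/(-30 - 104) = (-35/8 + 136)/(-30 - 104) = (1053/8)/(-134) = -1/134*1053/8 = -1053/1072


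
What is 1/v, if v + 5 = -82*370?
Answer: -1/30345 ≈ -3.2954e-5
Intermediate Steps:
v = -30345 (v = -5 - 82*370 = -5 - 30340 = -30345)
1/v = 1/(-30345) = -1/30345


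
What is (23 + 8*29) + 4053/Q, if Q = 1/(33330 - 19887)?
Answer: 54484734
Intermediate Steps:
Q = 1/13443 ≈ 7.4388e-5
(23 + 8*29) + 4053/Q = (23 + 8*29) + 4053/(1/13443) = (23 + 232) + 4053*13443 = 255 + 54484479 = 54484734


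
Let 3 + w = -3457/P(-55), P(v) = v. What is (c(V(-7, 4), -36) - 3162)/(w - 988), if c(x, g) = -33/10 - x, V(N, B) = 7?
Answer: 348953/102096 ≈ 3.4179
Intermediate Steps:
c(x, g) = -33/10 - x (c(x, g) = -33*⅒ - x = -33/10 - x)
w = 3292/55 (w = -3 - 3457/(-55) = -3 - 3457*(-1/55) = -3 + 3457/55 = 3292/55 ≈ 59.855)
(c(V(-7, 4), -36) - 3162)/(w - 988) = ((-33/10 - 1*7) - 3162)/(3292/55 - 988) = ((-33/10 - 7) - 3162)/(-51048/55) = (-103/10 - 3162)*(-55/51048) = -31723/10*(-55/51048) = 348953/102096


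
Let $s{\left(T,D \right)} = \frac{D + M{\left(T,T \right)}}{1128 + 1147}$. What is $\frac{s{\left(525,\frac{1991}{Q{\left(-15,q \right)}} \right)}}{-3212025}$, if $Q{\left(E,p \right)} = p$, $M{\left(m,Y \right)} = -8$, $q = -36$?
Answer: $\frac{2279}{263064847500} \approx 8.6633 \cdot 10^{-9}$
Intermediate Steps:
$s{\left(T,D \right)} = - \frac{8}{2275} + \frac{D}{2275}$ ($s{\left(T,D \right)} = \frac{D - 8}{1128 + 1147} = \frac{-8 + D}{2275} = \left(-8 + D\right) \frac{1}{2275} = - \frac{8}{2275} + \frac{D}{2275}$)
$\frac{s{\left(525,\frac{1991}{Q{\left(-15,q \right)}} \right)}}{-3212025} = \frac{- \frac{8}{2275} + \frac{1991 \frac{1}{-36}}{2275}}{-3212025} = \left(- \frac{8}{2275} + \frac{1991 \left(- \frac{1}{36}\right)}{2275}\right) \left(- \frac{1}{3212025}\right) = \left(- \frac{8}{2275} + \frac{1}{2275} \left(- \frac{1991}{36}\right)\right) \left(- \frac{1}{3212025}\right) = \left(- \frac{8}{2275} - \frac{1991}{81900}\right) \left(- \frac{1}{3212025}\right) = \left(- \frac{2279}{81900}\right) \left(- \frac{1}{3212025}\right) = \frac{2279}{263064847500}$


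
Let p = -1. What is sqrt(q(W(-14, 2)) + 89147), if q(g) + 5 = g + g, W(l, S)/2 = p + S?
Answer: 29*sqrt(106) ≈ 298.57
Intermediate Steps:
W(l, S) = -2 + 2*S (W(l, S) = 2*(-1 + S) = -2 + 2*S)
q(g) = -5 + 2*g (q(g) = -5 + (g + g) = -5 + 2*g)
sqrt(q(W(-14, 2)) + 89147) = sqrt((-5 + 2*(-2 + 2*2)) + 89147) = sqrt((-5 + 2*(-2 + 4)) + 89147) = sqrt((-5 + 2*2) + 89147) = sqrt((-5 + 4) + 89147) = sqrt(-1 + 89147) = sqrt(89146) = 29*sqrt(106)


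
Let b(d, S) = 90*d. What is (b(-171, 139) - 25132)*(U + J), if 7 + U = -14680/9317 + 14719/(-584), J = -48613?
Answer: 5362952033298183/2720564 ≈ 1.9713e+9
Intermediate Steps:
U = -183797939/5441128 (U = -7 + (-14680/9317 + 14719/(-584)) = -7 + (-14680*1/9317 + 14719*(-1/584)) = -7 + (-14680/9317 - 14719/584) = -7 - 145710043/5441128 = -183797939/5441128 ≈ -33.779)
(b(-171, 139) - 25132)*(U + J) = (90*(-171) - 25132)*(-183797939/5441128 - 48613) = (-15390 - 25132)*(-264693353403/5441128) = -40522*(-264693353403/5441128) = 5362952033298183/2720564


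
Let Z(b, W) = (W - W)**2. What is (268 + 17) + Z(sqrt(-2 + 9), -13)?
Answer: 285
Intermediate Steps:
Z(b, W) = 0 (Z(b, W) = 0**2 = 0)
(268 + 17) + Z(sqrt(-2 + 9), -13) = (268 + 17) + 0 = 285 + 0 = 285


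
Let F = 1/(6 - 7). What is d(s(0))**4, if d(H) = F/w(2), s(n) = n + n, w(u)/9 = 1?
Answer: 1/6561 ≈ 0.00015242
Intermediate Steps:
w(u) = 9 (w(u) = 9*1 = 9)
s(n) = 2*n
F = -1 (F = 1/(-1) = -1)
d(H) = -1/9
d(s(0))**4 = (-1/9)**4 = 1/6561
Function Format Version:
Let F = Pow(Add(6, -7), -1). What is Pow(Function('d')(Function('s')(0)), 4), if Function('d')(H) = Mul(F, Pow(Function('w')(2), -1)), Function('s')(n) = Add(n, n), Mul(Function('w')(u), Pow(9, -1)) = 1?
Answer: Rational(1, 6561) ≈ 0.00015242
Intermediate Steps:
Function('w')(u) = 9 (Function('w')(u) = Mul(9, 1) = 9)
Function('s')(n) = Mul(2, n)
F = -1 (F = Pow(-1, -1) = -1)
Function('d')(H) = Rational(-1, 9) (Function('d')(H) = Mul(-1, Pow(9, -1)) = Mul(-1, Rational(1, 9)) = Rational(-1, 9))
Pow(Function('d')(Function('s')(0)), 4) = Pow(Rational(-1, 9), 4) = Rational(1, 6561)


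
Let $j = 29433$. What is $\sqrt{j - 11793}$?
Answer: $42 \sqrt{10} \approx 132.82$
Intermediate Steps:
$\sqrt{j - 11793} = \sqrt{29433 - 11793} = \sqrt{17640} = 42 \sqrt{10}$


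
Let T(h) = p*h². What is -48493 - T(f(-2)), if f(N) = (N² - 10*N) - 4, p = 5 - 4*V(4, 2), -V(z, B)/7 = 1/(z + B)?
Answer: -157079/3 ≈ -52360.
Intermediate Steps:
V(z, B) = -7/(B + z) (V(z, B) = -7/(z + B) = -7/(B + z))
p = 29/3 (p = 5 - (-28)/(2 + 4) = 5 - (-28)/6 = 5 - 4*(-7/6) = 5 + 14/3 = 29/3 ≈ 9.6667)
f(N) = -4 + N² - 10*N
T(h) = 29*h²/3
-48493 - T(f(-2)) = -48493 - 29*(-4 + (-2)² - 10*(-2))²/3 = -48493 - 29*(-4 + 4 + 20)²/3 = -48493 - 29*20²/3 = -48493 - 29*400/3 = -48493 - 1*11600/3 = -48493 - 11600/3 = -157079/3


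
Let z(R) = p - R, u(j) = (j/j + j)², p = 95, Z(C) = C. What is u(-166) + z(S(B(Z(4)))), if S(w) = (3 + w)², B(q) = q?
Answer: 27271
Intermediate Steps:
u(j) = (1 + j)²
z(R) = 95 - R
u(-166) + z(S(B(Z(4)))) = (1 - 166)² + (95 - (3 + 4)²) = (-165)² + (95 - 1*7²) = 27225 + (95 - 1*49) = 27225 + (95 - 49) = 27225 + 46 = 27271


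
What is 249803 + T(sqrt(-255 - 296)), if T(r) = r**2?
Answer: 249252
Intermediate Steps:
249803 + T(sqrt(-255 - 296)) = 249803 + (sqrt(-255 - 296))**2 = 249803 + (sqrt(-551))**2 = 249803 + (I*sqrt(551))**2 = 249803 - 551 = 249252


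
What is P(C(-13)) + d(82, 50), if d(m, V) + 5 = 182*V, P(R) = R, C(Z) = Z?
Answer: 9082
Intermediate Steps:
d(m, V) = -5 + 182*V
P(C(-13)) + d(82, 50) = -13 + (-5 + 182*50) = -13 + (-5 + 9100) = -13 + 9095 = 9082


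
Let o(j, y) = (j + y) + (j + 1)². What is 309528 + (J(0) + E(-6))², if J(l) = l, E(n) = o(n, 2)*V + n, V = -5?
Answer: 321849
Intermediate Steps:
o(j, y) = j + y + (1 + j)² (o(j, y) = (j + y) + (1 + j)² = j + y + (1 + j)²)
E(n) = -10 - 5*(1 + n)² - 4*n (E(n) = (n + 2 + (1 + n)²)*(-5) + n = (2 + n + (1 + n)²)*(-5) + n = (-10 - 5*n - 5*(1 + n)²) + n = -10 - 5*(1 + n)² - 4*n)
309528 + (J(0) + E(-6))² = 309528 + (0 + (-15 - 14*(-6) - 5*(-6)²))² = 309528 + (0 + (-15 + 84 - 5*36))² = 309528 + (0 + (-15 + 84 - 180))² = 309528 + (0 - 111)² = 309528 + (-111)² = 309528 + 12321 = 321849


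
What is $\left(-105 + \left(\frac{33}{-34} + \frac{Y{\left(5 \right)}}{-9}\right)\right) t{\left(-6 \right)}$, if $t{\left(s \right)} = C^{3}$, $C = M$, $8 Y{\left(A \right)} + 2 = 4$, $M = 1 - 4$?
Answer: $\frac{194613}{68} \approx 2862.0$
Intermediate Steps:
$M = -3$
$Y{\left(A \right)} = \frac{1}{4}$ ($Y{\left(A \right)} = - \frac{1}{4} + \frac{1}{8} \cdot 4 = - \frac{1}{4} + \frac{1}{2} = \frac{1}{4}$)
$C = -3$
$t{\left(s \right)} = -27$ ($t{\left(s \right)} = \left(-3\right)^{3} = -27$)
$\left(-105 + \left(\frac{33}{-34} + \frac{Y{\left(5 \right)}}{-9}\right)\right) t{\left(-6 \right)} = \left(-105 + \left(\frac{33}{-34} + \frac{1}{4 \left(-9\right)}\right)\right) \left(-27\right) = \left(-105 + \left(33 \left(- \frac{1}{34}\right) + \frac{1}{4} \left(- \frac{1}{9}\right)\right)\right) \left(-27\right) = \left(-105 - \frac{611}{612}\right) \left(-27\right) = \left(- \frac{64871}{612}\right) \left(-27\right) = \frac{194613}{68}$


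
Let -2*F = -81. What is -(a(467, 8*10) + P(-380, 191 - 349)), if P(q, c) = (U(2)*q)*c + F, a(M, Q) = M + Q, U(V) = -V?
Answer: 238985/2 ≈ 1.1949e+5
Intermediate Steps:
F = 81/2 (F = -½*(-81) = 81/2 ≈ 40.500)
P(q, c) = 81/2 - 2*c*q (P(q, c) = ((-1*2)*q)*c + 81/2 = (-2*q)*c + 81/2 = -2*c*q + 81/2 = 81/2 - 2*c*q)
-(a(467, 8*10) + P(-380, 191 - 349)) = -((467 + 8*10) + (81/2 - 2*(191 - 349)*(-380))) = -((467 + 80) + (81/2 - 2*(-158)*(-380))) = -(547 + (81/2 - 120080)) = -(547 - 240079/2) = -1*(-238985/2) = 238985/2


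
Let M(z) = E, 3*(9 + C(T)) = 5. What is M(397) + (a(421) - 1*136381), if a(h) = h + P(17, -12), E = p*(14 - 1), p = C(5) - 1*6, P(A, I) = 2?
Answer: -408394/3 ≈ -1.3613e+5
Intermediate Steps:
C(T) = -22/3 (C(T) = -9 + (⅓)*5 = -9 + 5/3 = -22/3)
p = -40/3 (p = -22/3 - 1*6 = -22/3 - 6 = -40/3 ≈ -13.333)
E = -520/3 (E = -40*(14 - 1)/3 = -40/3*13 = -520/3 ≈ -173.33)
a(h) = 2 + h (a(h) = h + 2 = 2 + h)
M(z) = -520/3
M(397) + (a(421) - 1*136381) = -520/3 + ((2 + 421) - 1*136381) = -520/3 + (423 - 136381) = -520/3 - 135958 = -408394/3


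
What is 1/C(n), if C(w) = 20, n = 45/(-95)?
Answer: 1/20 ≈ 0.050000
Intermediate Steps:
n = -9/19 (n = 45*(-1/95) = -9/19 ≈ -0.47368)
1/C(n) = 1/20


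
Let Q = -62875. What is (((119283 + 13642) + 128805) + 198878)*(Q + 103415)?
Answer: 18673048320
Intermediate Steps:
(((119283 + 13642) + 128805) + 198878)*(Q + 103415) = (((119283 + 13642) + 128805) + 198878)*(-62875 + 103415) = ((132925 + 128805) + 198878)*40540 = (261730 + 198878)*40540 = 460608*40540 = 18673048320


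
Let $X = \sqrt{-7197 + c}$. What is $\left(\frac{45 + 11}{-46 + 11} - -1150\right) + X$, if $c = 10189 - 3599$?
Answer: $\frac{5742}{5} + i \sqrt{607} \approx 1148.4 + 24.637 i$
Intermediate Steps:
$c = 6590$ ($c = 10189 - 3599 = 6590$)
$X = i \sqrt{607}$ ($X = \sqrt{-7197 + 6590} = \sqrt{-607} = i \sqrt{607} \approx 24.637 i$)
$\left(\frac{45 + 11}{-46 + 11} - -1150\right) + X = \left(\frac{45 + 11}{-46 + 11} - -1150\right) + i \sqrt{607} = \left(\frac{56}{-35} + 1150\right) + i \sqrt{607} = \left(56 \left(- \frac{1}{35}\right) + 1150\right) + i \sqrt{607} = \left(- \frac{8}{5} + 1150\right) + i \sqrt{607} = \frac{5742}{5} + i \sqrt{607}$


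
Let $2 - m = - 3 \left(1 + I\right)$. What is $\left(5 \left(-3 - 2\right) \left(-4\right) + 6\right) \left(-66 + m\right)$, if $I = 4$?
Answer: $-5194$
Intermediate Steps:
$m = 17$ ($m = 2 - - 3 \left(1 + 4\right) = 2 - \left(-3\right) 5 = 2 - -15 = 2 + 15 = 17$)
$\left(5 \left(-3 - 2\right) \left(-4\right) + 6\right) \left(-66 + m\right) = \left(5 \left(-3 - 2\right) \left(-4\right) + 6\right) \left(-66 + 17\right) = \left(5 \left(\left(-5\right) \left(-4\right)\right) + 6\right) \left(-49\right) = \left(5 \cdot 20 + 6\right) \left(-49\right) = \left(100 + 6\right) \left(-49\right) = 106 \left(-49\right) = -5194$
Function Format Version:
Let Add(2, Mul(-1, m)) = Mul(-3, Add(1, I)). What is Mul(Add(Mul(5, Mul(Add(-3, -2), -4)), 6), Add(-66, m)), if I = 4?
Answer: -5194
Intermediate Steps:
m = 17 (m = Add(2, Mul(-1, Mul(-3, Add(1, 4)))) = Add(2, Mul(-1, Mul(-3, 5))) = Add(2, Mul(-1, -15)) = Add(2, 15) = 17)
Mul(Add(Mul(5, Mul(Add(-3, -2), -4)), 6), Add(-66, m)) = Mul(Add(Mul(5, Mul(Add(-3, -2), -4)), 6), Add(-66, 17)) = Mul(Add(Mul(5, Mul(-5, -4)), 6), -49) = Mul(Add(Mul(5, 20), 6), -49) = Mul(Add(100, 6), -49) = Mul(106, -49) = -5194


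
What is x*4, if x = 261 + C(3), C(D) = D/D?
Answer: 1048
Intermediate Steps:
C(D) = 1
x = 262 (x = 261 + 1 = 262)
x*4 = 262*4 = 1048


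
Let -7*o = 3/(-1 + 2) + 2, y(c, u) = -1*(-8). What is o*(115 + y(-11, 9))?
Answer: -615/7 ≈ -87.857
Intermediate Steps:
y(c, u) = 8
o = -5/7 (o = -(3/(-1 + 2) + 2)/7 = -(3/1 + 2)/7 = -(1*3 + 2)/7 = -(3 + 2)/7 = -⅐*5 = -5/7 ≈ -0.71429)
o*(115 + y(-11, 9)) = -5*(115 + 8)/7 = -5/7*123 = -615/7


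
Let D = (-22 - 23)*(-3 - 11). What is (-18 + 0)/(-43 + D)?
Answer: -18/587 ≈ -0.030664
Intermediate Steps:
D = 630 (D = -45*(-14) = 630)
(-18 + 0)/(-43 + D) = (-18 + 0)/(-43 + 630) = -18/587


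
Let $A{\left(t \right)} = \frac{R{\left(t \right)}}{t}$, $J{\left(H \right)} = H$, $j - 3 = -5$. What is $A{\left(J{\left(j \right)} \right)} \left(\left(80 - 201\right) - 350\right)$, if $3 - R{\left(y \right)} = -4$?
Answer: $\frac{3297}{2} \approx 1648.5$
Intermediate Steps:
$R{\left(y \right)} = 7$ ($R{\left(y \right)} = 3 - -4 = 3 + 4 = 7$)
$j = -2$ ($j = 3 - 5 = -2$)
$A{\left(t \right)} = \frac{7}{t}$
$A{\left(J{\left(j \right)} \right)} \left(\left(80 - 201\right) - 350\right) = \frac{7}{-2} \left(\left(80 - 201\right) - 350\right) = 7 \left(- \frac{1}{2}\right) \left(\left(80 - 201\right) - 350\right) = - \frac{7 \left(-121 - 350\right)}{2} = \left(- \frac{7}{2}\right) \left(-471\right) = \frac{3297}{2}$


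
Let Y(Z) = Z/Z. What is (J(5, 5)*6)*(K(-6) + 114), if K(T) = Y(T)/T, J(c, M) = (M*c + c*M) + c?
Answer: 37565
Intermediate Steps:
Y(Z) = 1
J(c, M) = c + 2*M*c (J(c, M) = (M*c + M*c) + c = 2*M*c + c = c + 2*M*c)
K(T) = 1/T
(J(5, 5)*6)*(K(-6) + 114) = ((5*(1 + 2*5))*6)*(1/(-6) + 114) = ((5*(1 + 10))*6)*(-⅙ + 114) = ((5*11)*6)*(683/6) = (55*6)*(683/6) = 330*(683/6) = 37565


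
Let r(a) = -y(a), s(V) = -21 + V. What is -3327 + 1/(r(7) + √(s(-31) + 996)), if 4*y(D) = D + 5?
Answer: -3110742/935 + 4*√59/935 ≈ -3327.0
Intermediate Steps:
y(D) = 5/4 + D/4 (y(D) = (D + 5)/4 = (5 + D)/4 = 5/4 + D/4)
r(a) = -5/4 - a/4 (r(a) = -(5/4 + a/4) = -5/4 - a/4)
-3327 + 1/(r(7) + √(s(-31) + 996)) = -3327 + 1/((-5/4 - ¼*7) + √((-21 - 31) + 996)) = -3327 + 1/((-5/4 - 7/4) + √(-52 + 996)) = -3327 + 1/(-3 + √944) = -3327 + 1/(-3 + 4*√59)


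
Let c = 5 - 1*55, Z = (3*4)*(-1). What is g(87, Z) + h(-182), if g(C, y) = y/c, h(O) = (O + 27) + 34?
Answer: -3019/25 ≈ -120.76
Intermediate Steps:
h(O) = 61 + O (h(O) = (27 + O) + 34 = 61 + O)
Z = -12 (Z = 12*(-1) = -12)
c = -50 (c = 5 - 55 = -50)
g(C, y) = -y/50 (g(C, y) = y/(-50) = y*(-1/50) = -y/50)
g(87, Z) + h(-182) = -1/50*(-12) + (61 - 182) = 6/25 - 121 = -3019/25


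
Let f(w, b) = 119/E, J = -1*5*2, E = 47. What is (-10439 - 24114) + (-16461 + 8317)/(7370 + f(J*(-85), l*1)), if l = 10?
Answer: -11973308245/346509 ≈ -34554.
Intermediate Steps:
J = -10 (J = -5*2 = -10)
f(w, b) = 119/47
(-10439 - 24114) + (-16461 + 8317)/(7370 + f(J*(-85), l*1)) = (-10439 - 24114) + (-16461 + 8317)/(7370 + 119/47) = -34553 - 8144/346509/47 = -34553 - 8144*47/346509 = -34553 - 382768/346509 = -11973308245/346509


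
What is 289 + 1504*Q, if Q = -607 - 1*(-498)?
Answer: -163647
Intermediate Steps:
Q = -109 (Q = -607 + 498 = -109)
289 + 1504*Q = 289 + 1504*(-109) = 289 - 163936 = -163647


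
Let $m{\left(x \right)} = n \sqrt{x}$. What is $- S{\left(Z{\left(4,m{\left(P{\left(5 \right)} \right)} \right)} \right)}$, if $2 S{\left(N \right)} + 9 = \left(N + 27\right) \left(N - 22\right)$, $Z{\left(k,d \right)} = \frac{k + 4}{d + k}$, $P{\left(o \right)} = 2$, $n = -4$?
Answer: $\frac{601}{2} + \sqrt{2} \approx 301.91$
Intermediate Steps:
$m{\left(x \right)} = - 4 \sqrt{x}$
$Z{\left(k,d \right)} = \frac{4 + k}{d + k}$
$S{\left(N \right)} = - \frac{9}{2} + \frac{\left(-22 + N\right) \left(27 + N\right)}{2}$ ($S{\left(N \right)} = - \frac{9}{2} + \frac{\left(N + 27\right) \left(N - 22\right)}{2} = - \frac{9}{2} + \frac{\left(27 + N\right) \left(-22 + N\right)}{2} = - \frac{9}{2} + \frac{\left(-22 + N\right) \left(27 + N\right)}{2}$)
$- S{\left(Z{\left(4,m{\left(P{\left(5 \right)} \right)} \right)} \right)} = - (- \frac{603}{2} + \frac{\left(\frac{4 + 4}{- 4 \sqrt{2} + 4}\right)^{2}}{2} + \frac{5 \frac{4 + 4}{- 4 \sqrt{2} + 4}}{2}) = - (- \frac{603}{2} + \frac{\left(\frac{1}{4 - 4 \sqrt{2}} \cdot 8\right)^{2}}{2} + \frac{5 \frac{1}{4 - 4 \sqrt{2}} \cdot 8}{2}) = - (- \frac{603}{2} + \frac{\left(\frac{8}{4 - 4 \sqrt{2}}\right)^{2}}{2} + \frac{5 \frac{8}{4 - 4 \sqrt{2}}}{2}) = - (- \frac{603}{2} + \frac{64 \frac{1}{\left(4 - 4 \sqrt{2}\right)^{2}}}{2} + \frac{20}{4 - 4 \sqrt{2}}) = - (- \frac{603}{2} + \frac{32}{\left(4 - 4 \sqrt{2}\right)^{2}} + \frac{20}{4 - 4 \sqrt{2}}) = - (- \frac{603}{2} + \frac{20}{4 - 4 \sqrt{2}} + \frac{32}{\left(4 - 4 \sqrt{2}\right)^{2}}) = \frac{603}{2} - \frac{32}{\left(4 - 4 \sqrt{2}\right)^{2}} - \frac{20}{4 - 4 \sqrt{2}}$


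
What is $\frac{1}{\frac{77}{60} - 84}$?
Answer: $- \frac{60}{4963} \approx -0.012089$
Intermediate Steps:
$\frac{1}{\frac{77}{60} - 84} = \frac{1}{- \frac{4963}{60}} = - \frac{60}{4963}$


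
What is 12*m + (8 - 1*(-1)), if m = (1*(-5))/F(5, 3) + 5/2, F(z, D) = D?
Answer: 19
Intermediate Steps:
m = ⅚ (m = (1*(-5))/3 + 5/2 = -5*⅓ + 5*(½) = -5/3 + 5/2 = ⅚ ≈ 0.83333)
12*m + (8 - 1*(-1)) = 12*(⅚) + (8 - 1*(-1)) = 10 + (8 + 1) = 10 + 9 = 19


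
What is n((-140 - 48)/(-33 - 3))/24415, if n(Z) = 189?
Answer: 189/24415 ≈ 0.0077411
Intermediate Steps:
n((-140 - 48)/(-33 - 3))/24415 = 189/24415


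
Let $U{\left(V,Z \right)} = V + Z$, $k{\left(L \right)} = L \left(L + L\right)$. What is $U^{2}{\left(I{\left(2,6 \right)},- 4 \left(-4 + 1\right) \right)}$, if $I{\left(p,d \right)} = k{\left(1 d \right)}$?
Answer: $7056$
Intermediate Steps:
$k{\left(L \right)} = 2 L^{2}$ ($k{\left(L \right)} = L 2 L = 2 L^{2}$)
$I{\left(p,d \right)} = 2 d^{2}$ ($I{\left(p,d \right)} = 2 \left(1 d\right)^{2} = 2 d^{2}$)
$U^{2}{\left(I{\left(2,6 \right)},- 4 \left(-4 + 1\right) \right)} = \left(2 \cdot 6^{2} - 4 \left(-4 + 1\right)\right)^{2} = \left(2 \cdot 36 - -12\right)^{2} = \left(72 + 12\right)^{2} = 84^{2} = 7056$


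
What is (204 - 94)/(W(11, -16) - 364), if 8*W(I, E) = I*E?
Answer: -55/193 ≈ -0.28497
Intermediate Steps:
W(I, E) = E*I/8 (W(I, E) = (I*E)/8 = (E*I)/8 = E*I/8)
(204 - 94)/(W(11, -16) - 364) = (204 - 94)/((⅛)*(-16)*11 - 364) = 110/(-22 - 364) = 110/(-386) = 110*(-1/386) = -55/193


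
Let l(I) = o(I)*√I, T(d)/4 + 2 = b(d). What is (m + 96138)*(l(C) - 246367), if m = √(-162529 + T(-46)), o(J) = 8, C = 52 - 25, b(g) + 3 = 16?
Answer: -(96138 + I*√162485)*(246367 - 24*√3) ≈ -2.3681e+10 - 9.9292e+7*I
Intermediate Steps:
b(g) = 13 (b(g) = -3 + 16 = 13)
T(d) = 44 (T(d) = -8 + 4*13 = -8 + 52 = 44)
C = 27
m = I*√162485 (m = √(-162529 + 44) = √(-162485) = I*√162485 ≈ 403.09*I)
l(I) = 8*√I
(m + 96138)*(l(C) - 246367) = (I*√162485 + 96138)*(8*√27 - 246367) = (96138 + I*√162485)*(8*(3*√3) - 246367) = (96138 + I*√162485)*(24*√3 - 246367) = (96138 + I*√162485)*(-246367 + 24*√3) = (-246367 + 24*√3)*(96138 + I*√162485)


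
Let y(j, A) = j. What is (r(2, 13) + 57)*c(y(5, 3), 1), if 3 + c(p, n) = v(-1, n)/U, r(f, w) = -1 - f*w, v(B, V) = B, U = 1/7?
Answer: -300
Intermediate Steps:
U = 1/7 ≈ 0.14286
r(f, w) = -1 - f*w
c(p, n) = -10 (c(p, n) = -3 - 1/1/7 = -3 - 1*7 = -3 - 7 = -10)
(r(2, 13) + 57)*c(y(5, 3), 1) = ((-1 - 1*2*13) + 57)*(-10) = ((-1 - 26) + 57)*(-10) = (-27 + 57)*(-10) = 30*(-10) = -300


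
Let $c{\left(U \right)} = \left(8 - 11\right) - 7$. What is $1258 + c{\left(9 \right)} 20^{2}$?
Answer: $-2742$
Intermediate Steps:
$c{\left(U \right)} = -10$ ($c{\left(U \right)} = -3 - 7 = -10$)
$1258 + c{\left(9 \right)} 20^{2} = 1258 - 10 \cdot 20^{2} = 1258 - 4000 = -2742$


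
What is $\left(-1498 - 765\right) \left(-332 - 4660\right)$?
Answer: $11296896$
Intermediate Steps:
$\left(-1498 - 765\right) \left(-332 - 4660\right) = \left(-2263\right) \left(-4992\right) = 11296896$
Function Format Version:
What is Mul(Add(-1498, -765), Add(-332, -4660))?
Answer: 11296896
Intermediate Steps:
Mul(Add(-1498, -765), Add(-332, -4660)) = Mul(-2263, -4992) = 11296896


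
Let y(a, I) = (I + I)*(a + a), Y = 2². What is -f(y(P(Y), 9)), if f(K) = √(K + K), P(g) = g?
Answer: -12*√2 ≈ -16.971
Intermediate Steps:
Y = 4
y(a, I) = 4*I*a (y(a, I) = (2*I)*(2*a) = 4*I*a)
f(K) = √2*√K (f(K) = √(2*K) = √2*√K)
-f(y(P(Y), 9)) = -√2*√(4*9*4) = -√2*√144 = -√2*12 = -12*√2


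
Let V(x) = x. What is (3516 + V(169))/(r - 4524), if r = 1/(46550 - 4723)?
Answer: -154132495/189225347 ≈ -0.81454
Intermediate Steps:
r = 1/41827 ≈ 2.3908e-5
(3516 + V(169))/(r - 4524) = (3516 + 169)/(1/41827 - 4524) = 3685/(-189225347/41827) = 3685*(-41827/189225347) = -154132495/189225347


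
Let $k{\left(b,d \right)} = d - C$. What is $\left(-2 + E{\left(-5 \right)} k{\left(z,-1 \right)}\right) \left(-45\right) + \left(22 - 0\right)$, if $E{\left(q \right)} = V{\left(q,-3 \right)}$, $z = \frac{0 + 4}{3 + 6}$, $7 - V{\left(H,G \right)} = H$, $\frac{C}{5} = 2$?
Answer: $6052$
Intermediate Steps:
$C = 10$ ($C = 5 \cdot 2 = 10$)
$V{\left(H,G \right)} = 7 - H$
$z = \frac{4}{9} \approx 0.44444$
$E{\left(q \right)} = 7 - q$
$k{\left(b,d \right)} = -10 + d$ ($k{\left(b,d \right)} = d - 10 = -10 + d$)
$\left(-2 + E{\left(-5 \right)} k{\left(z,-1 \right)}\right) \left(-45\right) + \left(22 - 0\right) = \left(-2 + \left(7 - -5\right) \left(-10 - 1\right)\right) \left(-45\right) + \left(22 - 0\right) = \left(-2 + \left(7 + 5\right) \left(-11\right)\right) \left(-45\right) + \left(22 + 0\right) = \left(-2 + 12 \left(-11\right)\right) \left(-45\right) + 22 = \left(-2 - 132\right) \left(-45\right) + 22 = \left(-134\right) \left(-45\right) + 22 = 6030 + 22 = 6052$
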